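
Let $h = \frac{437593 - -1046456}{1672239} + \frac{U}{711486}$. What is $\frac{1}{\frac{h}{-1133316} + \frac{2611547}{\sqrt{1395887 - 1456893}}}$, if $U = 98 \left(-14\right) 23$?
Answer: $- \frac{84374077055847124658469823620}{12679407185193264882720069628255980026448889} + \frac{4855132680052576071829188237495639912 i \sqrt{61006}}{12679407185193264882720069628255980026448889} \approx -6.6544 \cdot 10^{-15} + 9.4578 \cdot 10^{-5} i$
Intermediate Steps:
$U = -31556$ ($U = \left(-1372\right) 23 = -31556$)
$h = \frac{9834420715}{11664457227}$ ($h = \frac{437593 - -1046456}{1672239} - \frac{31556}{711486} = \left(437593 + 1046456\right) \frac{1}{1672239} - \frac{15778}{355743} = 1484049 \cdot \frac{1}{1672239} - \frac{15778}{355743} = \frac{29099}{32789} - \frac{15778}{355743} = \frac{9834420715}{11664457227} \approx 0.84311$)
$\frac{1}{\frac{h}{-1133316} + \frac{2611547}{\sqrt{1395887 - 1456893}}} = \frac{1}{\frac{9834420715}{11664457227 \left(-1133316\right)} + \frac{2611547}{\sqrt{1395887 - 1456893}}} = \frac{1}{\frac{9834420715}{11664457227} \left(- \frac{1}{1133316}\right) + \frac{2611547}{\sqrt{-61006}}} = \frac{1}{- \frac{9834420715}{13219516006674732} + \frac{2611547}{i \sqrt{61006}}} = \frac{1}{- \frac{9834420715}{13219516006674732} + 2611547 \left(- \frac{i \sqrt{61006}}{61006}\right)} = \frac{1}{- \frac{9834420715}{13219516006674732} - \frac{2611547 i \sqrt{61006}}{61006}}$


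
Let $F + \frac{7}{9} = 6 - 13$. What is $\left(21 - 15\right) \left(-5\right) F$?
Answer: $\frac{700}{3} \approx 233.33$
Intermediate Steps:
$F = - \frac{70}{9}$ ($F = - \frac{7}{9} + \left(6 - 13\right) = - \frac{7}{9} - 7 = - \frac{70}{9} \approx -7.7778$)
$\left(21 - 15\right) \left(-5\right) F = \left(21 - 15\right) \left(-5\right) \left(- \frac{70}{9}\right) = 6 \left(-5\right) \left(- \frac{70}{9}\right) = \left(-30\right) \left(- \frac{70}{9}\right) = \frac{700}{3}$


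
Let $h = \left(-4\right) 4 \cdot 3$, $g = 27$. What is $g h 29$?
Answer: $-37584$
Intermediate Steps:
$h = -48$ ($h = \left(-16\right) 3 = -48$)
$g h 29 = 27 \left(-48\right) 29 = \left(-1296\right) 29 = -37584$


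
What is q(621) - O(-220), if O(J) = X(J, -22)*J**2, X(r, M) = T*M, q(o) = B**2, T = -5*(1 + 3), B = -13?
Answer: -21295831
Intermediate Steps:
T = -20 (T = -5*4 = -20)
q(o) = 169 (q(o) = (-13)**2 = 169)
X(r, M) = -20*M
O(J) = 440*J**2 (O(J) = (-20*(-22))*J**2 = 440*J**2)
q(621) - O(-220) = 169 - 440*(-220)**2 = 169 - 440*48400 = 169 - 1*21296000 = 169 - 21296000 = -21295831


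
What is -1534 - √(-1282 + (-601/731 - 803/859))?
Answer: -1534 - I*√506178734755670/627929 ≈ -1534.0 - 35.83*I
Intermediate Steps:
-1534 - √(-1282 + (-601/731 - 803/859)) = -1534 - √(-1282 - 1103252/627929) = -1534 - √(-806108230/627929) = -1534 - I*√506178734755670/627929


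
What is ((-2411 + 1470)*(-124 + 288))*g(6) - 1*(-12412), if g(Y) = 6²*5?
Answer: -27765908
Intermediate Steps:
g(Y) = 180 (g(Y) = 36*5 = 180)
((-2411 + 1470)*(-124 + 288))*g(6) - 1*(-12412) = ((-2411 + 1470)*(-124 + 288))*180 - 1*(-12412) = -941*164*180 + 12412 = -154324*180 + 12412 = -27778320 + 12412 = -27765908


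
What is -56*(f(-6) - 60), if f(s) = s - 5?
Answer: 3976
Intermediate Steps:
f(s) = -5 + s
-56*(f(-6) - 60) = -56*((-5 - 6) - 60) = -56*(-11 - 60) = -56*(-71) = 3976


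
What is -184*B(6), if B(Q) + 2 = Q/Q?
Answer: 184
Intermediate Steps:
B(Q) = -1 (B(Q) = -2 + Q/Q = -2 + 1 = -1)
-184*B(6) = -184*(-1) = 184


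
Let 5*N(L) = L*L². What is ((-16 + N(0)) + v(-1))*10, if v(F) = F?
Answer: -170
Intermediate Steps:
N(L) = L³/5 (N(L) = (L*L²)/5 = L³/5)
((-16 + N(0)) + v(-1))*10 = ((-16 + (⅕)*0³) - 1)*10 = ((-16 + (⅕)*0) - 1)*10 = ((-16 + 0) - 1)*10 = (-16 - 1)*10 = -17*10 = -170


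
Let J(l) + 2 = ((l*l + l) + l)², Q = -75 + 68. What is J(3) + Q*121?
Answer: -624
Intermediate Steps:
Q = -7
J(l) = -2 + (l² + 2*l)² (J(l) = -2 + ((l*l + l) + l)² = -2 + ((l² + l) + l)² = -2 + ((l + l²) + l)² = -2 + (l² + 2*l)²)
J(3) + Q*121 = (-2 + 3²*(2 + 3)²) - 7*121 = (-2 + 9*5²) - 847 = (-2 + 9*25) - 847 = (-2 + 225) - 847 = 223 - 847 = -624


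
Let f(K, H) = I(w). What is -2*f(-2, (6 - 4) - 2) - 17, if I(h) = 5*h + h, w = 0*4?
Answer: -17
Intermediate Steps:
w = 0
I(h) = 6*h
f(K, H) = 0 (f(K, H) = 6*0 = 0)
-2*f(-2, (6 - 4) - 2) - 17 = -2*0 - 17 = 0 - 17 = -17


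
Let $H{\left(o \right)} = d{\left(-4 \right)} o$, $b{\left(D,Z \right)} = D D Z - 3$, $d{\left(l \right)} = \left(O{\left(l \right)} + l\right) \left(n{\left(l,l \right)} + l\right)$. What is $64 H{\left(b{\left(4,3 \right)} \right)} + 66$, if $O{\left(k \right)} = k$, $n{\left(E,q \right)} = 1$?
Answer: $69186$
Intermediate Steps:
$d{\left(l \right)} = 2 l \left(1 + l\right)$ ($d{\left(l \right)} = \left(l + l\right) \left(1 + l\right) = 2 l \left(1 + l\right)$)
$b{\left(D,Z \right)} = -3 + Z D^{2}$ ($b{\left(D,Z \right)} = D^{2} Z - 3 = Z D^{2} - 3 = -3 + Z D^{2}$)
$H{\left(o \right)} = 24 o$ ($H{\left(o \right)} = 2 \left(-4\right) \left(1 - 4\right) o = 2 \left(-4\right) \left(-3\right) o = 24 o$)
$64 H{\left(b{\left(4,3 \right)} \right)} + 66 = 64 \cdot 24 \left(-3 + 3 \cdot 4^{2}\right) + 66 = 64 \cdot 24 \left(-3 + 3 \cdot 16\right) + 66 = 64 \cdot 24 \left(-3 + 48\right) + 66 = 64 \cdot 24 \cdot 45 + 66 = 64 \cdot 1080 + 66 = 69120 + 66 = 69186$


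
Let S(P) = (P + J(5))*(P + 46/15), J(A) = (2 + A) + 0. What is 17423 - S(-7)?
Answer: 17423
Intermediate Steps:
J(A) = 2 + A
S(P) = (7 + P)*(46/15 + P) (S(P) = (P + (2 + 5))*(P + 46/15) = (P + 7)*(P + 46*(1/15)) = (7 + P)*(P + 46/15) = (7 + P)*(46/15 + P))
17423 - S(-7) = 17423 - (322/15 + (-7)² + (151/15)*(-7)) = 17423 - (322/15 + 49 - 1057/15) = 17423 - 1*0 = 17423 + 0 = 17423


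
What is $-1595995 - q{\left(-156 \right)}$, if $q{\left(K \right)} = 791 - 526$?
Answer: $-1596260$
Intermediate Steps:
$q{\left(K \right)} = 265$ ($q{\left(K \right)} = 791 - 526 = 265$)
$-1595995 - q{\left(-156 \right)} = -1595995 - 265 = -1596260$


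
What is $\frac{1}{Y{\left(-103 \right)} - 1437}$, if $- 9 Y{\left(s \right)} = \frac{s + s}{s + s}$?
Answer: $- \frac{9}{12934} \approx -0.00069584$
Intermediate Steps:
$Y{\left(s \right)} = - \frac{1}{9}$ ($Y{\left(s \right)} = - \frac{\left(s + s\right) \frac{1}{s + s}}{9} = - \frac{2 s \frac{1}{2 s}}{9} = \left(- \frac{1}{9}\right) 1 = - \frac{1}{9}$)
$\frac{1}{Y{\left(-103 \right)} - 1437} = \frac{1}{- \frac{1}{9} - 1437} = \frac{1}{- \frac{12934}{9}} = - \frac{9}{12934}$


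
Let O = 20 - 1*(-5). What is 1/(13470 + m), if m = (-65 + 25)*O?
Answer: 1/12470 ≈ 8.0192e-5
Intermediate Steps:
O = 25 (O = 20 + 5 = 25)
m = -1000 (m = (-65 + 25)*25 = -40*25 = -1000)
1/(13470 + m) = 1/(13470 - 1000) = 1/12470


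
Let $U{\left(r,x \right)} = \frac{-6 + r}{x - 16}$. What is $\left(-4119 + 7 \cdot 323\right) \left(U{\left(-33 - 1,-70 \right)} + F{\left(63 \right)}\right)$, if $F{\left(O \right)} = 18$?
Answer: $- \frac{1475252}{43} \approx -34308.0$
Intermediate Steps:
$U{\left(r,x \right)} = \frac{-6 + r}{-16 + x}$
$\left(-4119 + 7 \cdot 323\right) \left(U{\left(-33 - 1,-70 \right)} + F{\left(63 \right)}\right) = \left(-4119 + 7 \cdot 323\right) \left(\frac{-6 - 34}{-16 - 70} + 18\right) = \left(-4119 + 2261\right) \left(\frac{-6 - 34}{-86} + 18\right) = - 1858 \left(- \frac{-6 - 34}{86} + 18\right) = - 1858 \left(\left(- \frac{1}{86}\right) \left(-40\right) + 18\right) = - 1858 \left(\frac{20}{43} + 18\right) = \left(-1858\right) \frac{794}{43} = - \frac{1475252}{43}$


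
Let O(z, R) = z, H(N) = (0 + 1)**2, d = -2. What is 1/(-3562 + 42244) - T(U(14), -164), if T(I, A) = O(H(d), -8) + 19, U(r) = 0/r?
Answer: -773639/38682 ≈ -20.000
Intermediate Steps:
U(r) = 0
H(N) = 1 (H(N) = 1**2 = 1)
T(I, A) = 20 (T(I, A) = 1 + 19 = 20)
1/(-3562 + 42244) - T(U(14), -164) = 1/(-3562 + 42244) - 1*20 = 1/38682 - 20 = -773639/38682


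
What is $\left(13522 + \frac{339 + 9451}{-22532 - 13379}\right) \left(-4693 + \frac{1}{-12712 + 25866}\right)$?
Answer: $- \frac{14987806020996096}{236186647} \approx -6.3457 \cdot 10^{7}$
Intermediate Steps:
$\left(13522 + \frac{339 + 9451}{-22532 - 13379}\right) \left(-4693 + \frac{1}{-12712 + 25866}\right) = \left(13522 + \frac{9790}{-35911}\right) \left(-4693 + \frac{1}{13154}\right) = \left(13522 + 9790 \left(- \frac{1}{35911}\right)\right) \left(-4693 + \frac{1}{13154}\right) = \left(13522 - \frac{9790}{35911}\right) \left(- \frac{61731721}{13154}\right) = \frac{485578752}{35911} \left(- \frac{61731721}{13154}\right) = - \frac{14987806020996096}{236186647}$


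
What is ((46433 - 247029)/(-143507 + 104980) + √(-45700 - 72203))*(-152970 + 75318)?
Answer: -15576680592/38527 - 77652*I*√117903 ≈ -4.0431e+5 - 2.6663e+7*I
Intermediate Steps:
((46433 - 247029)/(-143507 + 104980) + √(-45700 - 72203))*(-152970 + 75318) = (-200596/(-38527) + √(-117903))*(-77652) = (-200596*(-1/38527) + I*√117903)*(-77652) = (200596/38527 + I*√117903)*(-77652) = -15576680592/38527 - 77652*I*√117903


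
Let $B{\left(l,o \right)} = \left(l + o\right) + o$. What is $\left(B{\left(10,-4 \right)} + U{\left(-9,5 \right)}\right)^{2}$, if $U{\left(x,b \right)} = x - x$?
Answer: $4$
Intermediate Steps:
$B{\left(l,o \right)} = l + 2 o$
$U{\left(x,b \right)} = 0$
$\left(B{\left(10,-4 \right)} + U{\left(-9,5 \right)}\right)^{2} = \left(\left(10 + 2 \left(-4\right)\right) + 0\right)^{2} = \left(\left(10 - 8\right) + 0\right)^{2} = \left(2 + 0\right)^{2} = 2^{2} = 4$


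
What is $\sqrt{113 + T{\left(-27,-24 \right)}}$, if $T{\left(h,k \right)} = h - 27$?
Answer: $\sqrt{59} \approx 7.6811$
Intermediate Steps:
$T{\left(h,k \right)} = -27 + h$
$\sqrt{113 + T{\left(-27,-24 \right)}} = \sqrt{113 - 54} = \sqrt{59}$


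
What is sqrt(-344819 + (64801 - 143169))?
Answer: I*sqrt(423187) ≈ 650.53*I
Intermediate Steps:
sqrt(-344819 + (64801 - 143169)) = sqrt(-344819 - 78368) = sqrt(-423187) = I*sqrt(423187)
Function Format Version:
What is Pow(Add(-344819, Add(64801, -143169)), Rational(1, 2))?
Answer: Mul(I, Pow(423187, Rational(1, 2))) ≈ Mul(650.53, I)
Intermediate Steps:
Pow(Add(-344819, Add(64801, -143169)), Rational(1, 2)) = Pow(Add(-344819, -78368), Rational(1, 2)) = Pow(-423187, Rational(1, 2)) = Mul(I, Pow(423187, Rational(1, 2)))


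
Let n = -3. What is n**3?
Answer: -27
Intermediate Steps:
n**3 = (-3)**3 = -27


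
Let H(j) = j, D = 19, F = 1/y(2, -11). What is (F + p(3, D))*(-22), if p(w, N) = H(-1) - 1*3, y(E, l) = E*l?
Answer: 89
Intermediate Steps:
F = -1/22 (F = 1/(2*(-11)) = 1/(-22) = -1/22 ≈ -0.045455)
p(w, N) = -4 (p(w, N) = -1 - 1*3 = -1 - 3 = -4)
(F + p(3, D))*(-22) = (-1/22 - 4)*(-22) = -89/22*(-22) = 89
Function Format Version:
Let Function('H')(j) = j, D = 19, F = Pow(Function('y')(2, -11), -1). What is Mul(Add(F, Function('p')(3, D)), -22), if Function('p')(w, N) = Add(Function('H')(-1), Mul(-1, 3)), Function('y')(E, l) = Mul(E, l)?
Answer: 89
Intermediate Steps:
F = Rational(-1, 22) (F = Pow(Mul(2, -11), -1) = Pow(-22, -1) = Rational(-1, 22) ≈ -0.045455)
Function('p')(w, N) = -4 (Function('p')(w, N) = Add(-1, Mul(-1, 3)) = Add(-1, -3) = -4)
Mul(Add(F, Function('p')(3, D)), -22) = Mul(Add(Rational(-1, 22), -4), -22) = Mul(Rational(-89, 22), -22) = 89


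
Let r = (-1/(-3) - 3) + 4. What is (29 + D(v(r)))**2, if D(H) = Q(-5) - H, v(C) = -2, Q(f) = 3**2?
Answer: 1600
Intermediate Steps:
Q(f) = 9
r = 4/3 (r = (-1*(-1/3) - 3) + 4 = (1/3 - 3) + 4 = -8/3 + 4 = 4/3 ≈ 1.3333)
D(H) = 9 - H
(29 + D(v(r)))**2 = (29 + (9 - 1*(-2)))**2 = (29 + (9 + 2))**2 = (29 + 11)**2 = 40**2 = 1600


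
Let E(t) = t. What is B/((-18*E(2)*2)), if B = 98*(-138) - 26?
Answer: 6775/36 ≈ 188.19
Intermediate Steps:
B = -13550 (B = -13524 - 26 = -13550)
B/((-18*E(2)*2)) = -13550/(-18*2*2) = -13550/((-36*2)) = -13550/(-72) = -13550*(-1/72) = 6775/36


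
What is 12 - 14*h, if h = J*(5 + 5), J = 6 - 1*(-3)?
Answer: -1248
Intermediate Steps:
J = 9 (J = 6 + 3 = 9)
h = 90 (h = 9*(5 + 5) = 9*10 = 90)
12 - 14*h = 12 - 14*90 = 12 - 1260 = -1248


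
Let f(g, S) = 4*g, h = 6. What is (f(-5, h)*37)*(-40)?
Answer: 29600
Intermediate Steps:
(f(-5, h)*37)*(-40) = ((4*(-5))*37)*(-40) = -20*37*(-40) = -740*(-40) = 29600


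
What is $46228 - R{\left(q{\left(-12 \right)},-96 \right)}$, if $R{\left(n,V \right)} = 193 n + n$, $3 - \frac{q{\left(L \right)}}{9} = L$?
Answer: $20038$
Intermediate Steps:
$q{\left(L \right)} = 27 - 9 L$
$R{\left(n,V \right)} = 194 n$
$46228 - R{\left(q{\left(-12 \right)},-96 \right)} = 46228 - 194 \left(27 - -108\right) = 46228 - 194 \left(27 + 108\right) = 46228 - 194 \cdot 135 = 46228 - 26190 = 20038$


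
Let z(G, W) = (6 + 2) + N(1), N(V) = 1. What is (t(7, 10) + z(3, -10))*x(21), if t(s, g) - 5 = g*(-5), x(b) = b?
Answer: -756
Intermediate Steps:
t(s, g) = 5 - 5*g (t(s, g) = 5 + g*(-5) = 5 - 5*g)
z(G, W) = 9 (z(G, W) = (6 + 2) + 1 = 8 + 1 = 9)
(t(7, 10) + z(3, -10))*x(21) = ((5 - 5*10) + 9)*21 = ((5 - 50) + 9)*21 = (-45 + 9)*21 = -36*21 = -756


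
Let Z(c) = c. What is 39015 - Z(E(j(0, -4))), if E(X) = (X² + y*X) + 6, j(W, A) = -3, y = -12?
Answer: 38964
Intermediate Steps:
E(X) = 6 + X² - 12*X (E(X) = (X² - 12*X) + 6 = 6 + X² - 12*X)
39015 - Z(E(j(0, -4))) = 39015 - (6 + (-3)² - 12*(-3)) = 39015 - (6 + 9 + 36) = 39015 - 1*51 = 39015 - 51 = 38964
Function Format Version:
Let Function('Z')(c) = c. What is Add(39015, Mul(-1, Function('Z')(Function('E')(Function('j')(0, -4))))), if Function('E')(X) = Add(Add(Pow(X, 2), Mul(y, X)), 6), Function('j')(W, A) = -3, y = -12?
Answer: 38964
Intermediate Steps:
Function('E')(X) = Add(6, Pow(X, 2), Mul(-12, X)) (Function('E')(X) = Add(Add(Pow(X, 2), Mul(-12, X)), 6) = Add(6, Pow(X, 2), Mul(-12, X)))
Add(39015, Mul(-1, Function('Z')(Function('E')(Function('j')(0, -4))))) = Add(39015, Mul(-1, Add(6, Pow(-3, 2), Mul(-12, -3)))) = Add(39015, Mul(-1, Add(6, 9, 36))) = Add(39015, Mul(-1, 51)) = Add(39015, -51) = 38964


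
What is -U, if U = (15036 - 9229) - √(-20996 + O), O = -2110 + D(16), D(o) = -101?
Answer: -5807 + I*√23207 ≈ -5807.0 + 152.34*I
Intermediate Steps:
O = -2211 (O = -2110 - 101 = -2211)
U = 5807 - I*√23207 (U = (15036 - 9229) - √(-20996 - 2211) = 5807 - √(-23207) = 5807 - I*√23207 ≈ 5807.0 - 152.34*I)
-U = -(5807 - I*√23207) = -5807 + I*√23207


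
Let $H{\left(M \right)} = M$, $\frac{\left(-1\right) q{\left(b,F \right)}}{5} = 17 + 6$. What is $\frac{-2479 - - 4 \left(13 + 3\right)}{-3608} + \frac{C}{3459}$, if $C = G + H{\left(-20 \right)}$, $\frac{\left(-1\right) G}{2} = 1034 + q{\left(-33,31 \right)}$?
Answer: $\frac{1649821}{12480072} \approx 0.1322$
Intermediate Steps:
$q{\left(b,F \right)} = -115$ ($q{\left(b,F \right)} = - 5 \left(17 + 6\right) = \left(-5\right) 23 = -115$)
$G = -1838$ ($G = - 2 \left(1034 - 115\right) = \left(-2\right) 919 = -1838$)
$C = -1858$ ($C = -1838 - 20 = -1858$)
$\frac{-2479 - - 4 \left(13 + 3\right)}{-3608} + \frac{C}{3459} = \frac{-2479 - - 4 \left(13 + 3\right)}{-3608} - \frac{1858}{3459} = \left(-2479 - \left(-4\right) 16\right) \left(- \frac{1}{3608}\right) - \frac{1858}{3459} = \left(-2479 - -64\right) \left(- \frac{1}{3608}\right) - \frac{1858}{3459} = \left(-2479 + 64\right) \left(- \frac{1}{3608}\right) - \frac{1858}{3459} = \left(-2415\right) \left(- \frac{1}{3608}\right) - \frac{1858}{3459} = \frac{2415}{3608} - \frac{1858}{3459} = \frac{1649821}{12480072}$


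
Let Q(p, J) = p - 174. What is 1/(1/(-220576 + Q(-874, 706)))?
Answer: -221624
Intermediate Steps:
Q(p, J) = -174 + p
1/(1/(-220576 + Q(-874, 706))) = 1/(1/(-220576 + (-174 - 874))) = 1/(1/(-220576 - 1048)) = 1/(1/(-221624)) = 1/(-1/221624) = -221624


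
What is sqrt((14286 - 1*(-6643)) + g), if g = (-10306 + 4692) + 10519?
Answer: sqrt(25834) ≈ 160.73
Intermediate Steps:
g = 4905 (g = -5614 + 10519 = 4905)
sqrt((14286 - 1*(-6643)) + g) = sqrt((14286 - 1*(-6643)) + 4905) = sqrt((14286 + 6643) + 4905) = sqrt(20929 + 4905) = sqrt(25834)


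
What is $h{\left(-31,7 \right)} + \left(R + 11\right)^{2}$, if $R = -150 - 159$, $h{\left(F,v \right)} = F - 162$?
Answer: $88611$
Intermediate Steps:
$h{\left(F,v \right)} = -162 + F$
$R = -309$
$h{\left(-31,7 \right)} + \left(R + 11\right)^{2} = \left(-162 - 31\right) + \left(-309 + 11\right)^{2} = -193 + \left(-298\right)^{2} = -193 + 88804 = 88611$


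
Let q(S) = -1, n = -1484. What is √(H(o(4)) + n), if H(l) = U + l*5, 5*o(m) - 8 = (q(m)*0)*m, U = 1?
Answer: 5*I*√59 ≈ 38.406*I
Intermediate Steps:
o(m) = 8/5 (o(m) = 8/5 + ((-1*0)*m)/5 = 8/5 + (0*m)/5 = 8/5 + (⅕)*0 = 8/5 + 0 = 8/5)
H(l) = 1 + 5*l (H(l) = 1 + l*5 = 1 + 5*l)
√(H(o(4)) + n) = √((1 + 5*(8/5)) - 1484) = √((1 + 8) - 1484) = √(9 - 1484) = √(-1475) = 5*I*√59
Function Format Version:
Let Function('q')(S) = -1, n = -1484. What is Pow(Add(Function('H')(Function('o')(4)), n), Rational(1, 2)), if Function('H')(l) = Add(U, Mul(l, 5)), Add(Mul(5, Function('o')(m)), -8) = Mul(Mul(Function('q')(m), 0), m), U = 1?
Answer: Mul(5, I, Pow(59, Rational(1, 2))) ≈ Mul(38.406, I)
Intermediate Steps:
Function('o')(m) = Rational(8, 5) (Function('o')(m) = Add(Rational(8, 5), Mul(Rational(1, 5), Mul(Mul(-1, 0), m))) = Add(Rational(8, 5), Mul(Rational(1, 5), Mul(0, m))) = Add(Rational(8, 5), Mul(Rational(1, 5), 0)) = Add(Rational(8, 5), 0) = Rational(8, 5))
Function('H')(l) = Add(1, Mul(5, l)) (Function('H')(l) = Add(1, Mul(l, 5)) = Add(1, Mul(5, l)))
Pow(Add(Function('H')(Function('o')(4)), n), Rational(1, 2)) = Pow(Add(Add(1, Mul(5, Rational(8, 5))), -1484), Rational(1, 2)) = Pow(Add(Add(1, 8), -1484), Rational(1, 2)) = Pow(Add(9, -1484), Rational(1, 2)) = Pow(-1475, Rational(1, 2)) = Mul(5, I, Pow(59, Rational(1, 2)))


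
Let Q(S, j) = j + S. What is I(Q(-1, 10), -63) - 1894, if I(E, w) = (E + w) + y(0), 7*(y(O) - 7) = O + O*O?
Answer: -1941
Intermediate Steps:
y(O) = 7 + O/7 + O**2/7 (y(O) = 7 + (O + O*O)/7 = 7 + (O + O**2)/7 = 7 + (O/7 + O**2/7) = 7 + O/7 + O**2/7)
Q(S, j) = S + j
I(E, w) = 7 + E + w (I(E, w) = (E + w) + (7 + (1/7)*0 + (1/7)*0**2) = (E + w) + (7 + 0 + (1/7)*0) = (E + w) + (7 + 0 + 0) = (E + w) + 7 = 7 + E + w)
I(Q(-1, 10), -63) - 1894 = (7 + (-1 + 10) - 63) - 1894 = (7 + 9 - 63) - 1894 = -47 - 1894 = -1941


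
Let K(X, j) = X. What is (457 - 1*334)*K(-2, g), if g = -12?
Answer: -246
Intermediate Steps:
(457 - 1*334)*K(-2, g) = (457 - 1*334)*(-2) = (457 - 334)*(-2) = 123*(-2) = -246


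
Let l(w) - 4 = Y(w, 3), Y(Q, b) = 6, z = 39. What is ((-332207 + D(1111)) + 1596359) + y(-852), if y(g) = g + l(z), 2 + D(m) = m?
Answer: 1264419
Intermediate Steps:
D(m) = -2 + m
l(w) = 10 (l(w) = 4 + 6 = 10)
y(g) = 10 + g (y(g) = g + 10 = 10 + g)
((-332207 + D(1111)) + 1596359) + y(-852) = ((-332207 + (-2 + 1111)) + 1596359) + (10 - 852) = ((-332207 + 1109) + 1596359) - 842 = (-331098 + 1596359) - 842 = 1265261 - 842 = 1264419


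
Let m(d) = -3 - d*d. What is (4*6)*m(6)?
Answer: -936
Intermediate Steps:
m(d) = -3 - d²
(4*6)*m(6) = (4*6)*(-3 - 1*6²) = 24*(-3 - 1*36) = 24*(-3 - 36) = 24*(-39) = -936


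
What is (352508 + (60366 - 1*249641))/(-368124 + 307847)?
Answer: -23319/8611 ≈ -2.7080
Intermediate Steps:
(352508 + (60366 - 1*249641))/(-368124 + 307847) = (352508 + (60366 - 249641))/(-60277) = (352508 - 189275)*(-1/60277) = 163233*(-1/60277) = -23319/8611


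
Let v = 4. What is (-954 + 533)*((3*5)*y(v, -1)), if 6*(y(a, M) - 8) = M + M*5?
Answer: -44205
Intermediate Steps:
y(a, M) = 8 + M (y(a, M) = 8 + (M + M*5)/6 = 8 + (M + 5*M)/6 = 8 + (6*M)/6 = 8 + M)
(-954 + 533)*((3*5)*y(v, -1)) = (-954 + 533)*((3*5)*(8 - 1)) = -6315*7 = -421*105 = -44205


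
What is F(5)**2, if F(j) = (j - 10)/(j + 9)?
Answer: 25/196 ≈ 0.12755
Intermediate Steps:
F(j) = (-10 + j)/(9 + j)
F(5)**2 = ((-10 + 5)/(9 + 5))**2 = (-5/14)**2 = 25/196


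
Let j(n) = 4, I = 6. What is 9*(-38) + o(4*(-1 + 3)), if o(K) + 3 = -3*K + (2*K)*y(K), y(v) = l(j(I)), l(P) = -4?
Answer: -433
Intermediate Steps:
y(v) = -4
o(K) = -3 - 11*K (o(K) = -3 + (-3*K + (2*K)*(-4)) = -3 + (-3*K - 8*K) = -3 - 11*K)
9*(-38) + o(4*(-1 + 3)) = 9*(-38) + (-3 - 44*(-1 + 3)) = -342 + (-3 - 44*2) = -342 + (-3 - 11*8) = -342 + (-3 - 88) = -342 - 91 = -433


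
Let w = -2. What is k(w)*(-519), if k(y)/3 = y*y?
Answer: -6228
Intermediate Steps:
k(y) = 3*y² (k(y) = 3*(y*y) = 3*y²)
k(w)*(-519) = (3*(-2)²)*(-519) = (3*4)*(-519) = 12*(-519) = -6228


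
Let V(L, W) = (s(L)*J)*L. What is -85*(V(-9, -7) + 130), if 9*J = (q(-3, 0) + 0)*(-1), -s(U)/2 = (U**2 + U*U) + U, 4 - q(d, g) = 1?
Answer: 66980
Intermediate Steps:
q(d, g) = 3 (q(d, g) = 4 - 1*1 = 4 - 1 = 3)
s(U) = -4*U**2 - 2*U (s(U) = -2*((U**2 + U*U) + U) = -2*((U**2 + U**2) + U) = -2*(2*U**2 + U) = -2*(U + 2*U**2) = -4*U**2 - 2*U)
J = -1/3 (J = ((3 + 0)*(-1))/9 = (3*(-1))/9 = (1/9)*(-3) = -1/3 ≈ -0.33333)
V(L, W) = 2*L**2*(1 + 2*L)/3 (V(L, W) = (-2*L*(1 + 2*L)*(-1/3))*L = (2*L*(1 + 2*L)/3)*L = 2*L**2*(1 + 2*L)/3)
-85*(V(-9, -7) + 130) = -85*((2/3)*(-9)**2*(1 + 2*(-9)) + 130) = -85*((2/3)*81*(1 - 18) + 130) = -85*((2/3)*81*(-17) + 130) = -85*(-918 + 130) = -85*(-788) = 66980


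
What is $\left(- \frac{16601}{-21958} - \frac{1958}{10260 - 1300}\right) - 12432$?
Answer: $- \frac{611452919641}{49185920} \approx -12431.0$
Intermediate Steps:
$\left(- \frac{16601}{-21958} - \frac{1958}{10260 - 1300}\right) - 12432 = \left(\left(-16601\right) \left(- \frac{1}{21958}\right) - \frac{1958}{8960}\right) - 12432 = \left(\frac{16601}{21958} - \frac{979}{4480}\right) - 12432 = \frac{26437799}{49185920} - 12432 = - \frac{611452919641}{49185920}$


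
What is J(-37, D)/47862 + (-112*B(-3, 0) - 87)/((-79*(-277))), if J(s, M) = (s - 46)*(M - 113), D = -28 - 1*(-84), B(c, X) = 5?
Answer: 24187253/349121382 ≈ 0.069280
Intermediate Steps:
D = 56 (D = -28 + 84 = 56)
J(s, M) = (-113 + M)*(-46 + s) (J(s, M) = (-46 + s)*(-113 + M) = (-113 + M)*(-46 + s))
J(-37, D)/47862 + (-112*B(-3, 0) - 87)/((-79*(-277))) = (5198 - 113*(-37) - 46*56 + 56*(-37))/47862 + (-112*5 - 87)/((-79*(-277))) = (5198 + 4181 - 2576 - 2072)*(1/47862) + (-560 - 87)/21883 = 4731*(1/47862) - 647*1/21883 = 1577/15954 - 647/21883 = 24187253/349121382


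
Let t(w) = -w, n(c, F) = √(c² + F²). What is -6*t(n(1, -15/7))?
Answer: 6*√274/7 ≈ 14.188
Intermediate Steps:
n(c, F) = √(F² + c²)
-6*t(n(1, -15/7)) = -(-6)*√((-15/7)² + 1²) = -(-6)*√((-15*⅐)² + 1) = -(-6)*√((-15/7)² + 1) = -(-6)*√(225/49 + 1) = -(-6)*√(274/49) = -(-6)*√274/7 = 6*√274/7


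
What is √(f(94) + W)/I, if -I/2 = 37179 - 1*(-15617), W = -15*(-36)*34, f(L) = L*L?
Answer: -√6799/52796 ≈ -0.0015618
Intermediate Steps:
f(L) = L²
W = 18360 (W = 540*34 = 18360)
I = -105592 (I = -2*(37179 - 1*(-15617)) = -2*(37179 + 15617) = -2*52796 = -105592)
√(f(94) + W)/I = √(94² + 18360)/(-105592) = √(8836 + 18360)*(-1/105592) = √27196*(-1/105592) = (2*√6799)*(-1/105592) = -√6799/52796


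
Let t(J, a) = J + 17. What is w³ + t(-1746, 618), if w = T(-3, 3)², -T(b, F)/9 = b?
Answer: 387418760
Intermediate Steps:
T(b, F) = -9*b
t(J, a) = 17 + J
w = 729 (w = (-9*(-3))² = 27² = 729)
w³ + t(-1746, 618) = 729³ + (17 - 1746) = 387420489 - 1729 = 387418760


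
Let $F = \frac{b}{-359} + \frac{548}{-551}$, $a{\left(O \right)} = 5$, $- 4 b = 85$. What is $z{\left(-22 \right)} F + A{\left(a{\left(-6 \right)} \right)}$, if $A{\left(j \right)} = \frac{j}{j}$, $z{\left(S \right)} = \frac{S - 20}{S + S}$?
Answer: $\frac{1865239}{17407192} \approx 0.10715$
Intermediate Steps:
$b = - \frac{85}{4}$ ($b = \left(- \frac{1}{4}\right) 85 = - \frac{85}{4} \approx -21.25$)
$z{\left(S \right)} = \frac{-20 + S}{2 S}$
$F = - \frac{740093}{791236}$ ($F = - \frac{85}{4 \left(-359\right)} + \frac{548}{-551} = \left(- \frac{85}{4}\right) \left(- \frac{1}{359}\right) + 548 \left(- \frac{1}{551}\right) = \frac{85}{1436} - \frac{548}{551} = - \frac{740093}{791236} \approx -0.93536$)
$A{\left(j \right)} = 1$
$z{\left(-22 \right)} F + A{\left(a{\left(-6 \right)} \right)} = \frac{-20 - 22}{2 \left(-22\right)} \left(- \frac{740093}{791236}\right) + 1 = \frac{1}{2} \left(- \frac{1}{22}\right) \left(-42\right) \left(- \frac{740093}{791236}\right) + 1 = \frac{21}{22} \left(- \frac{740093}{791236}\right) + 1 = - \frac{15541953}{17407192} + 1 = \frac{1865239}{17407192}$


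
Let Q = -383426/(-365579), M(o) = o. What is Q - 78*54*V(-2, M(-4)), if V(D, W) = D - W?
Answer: -3079254070/365579 ≈ -8423.0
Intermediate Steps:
Q = 383426/365579 (Q = -383426*(-1/365579) = 383426/365579 ≈ 1.0488)
Q - 78*54*V(-2, M(-4)) = 383426/365579 - 78*54*(-2 - 1*(-4)) = 383426/365579 - 4212*(-2 + 4) = 383426/365579 - 4212*2 = 383426/365579 - 1*8424 = 383426/365579 - 8424 = -3079254070/365579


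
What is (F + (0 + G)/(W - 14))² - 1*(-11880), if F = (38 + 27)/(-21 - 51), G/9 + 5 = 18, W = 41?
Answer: 61646929/5184 ≈ 11892.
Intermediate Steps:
G = 117 (G = -45 + 9*18 = -45 + 162 = 117)
F = -65/72 (F = 65/(-72) = 65*(-1/72) = -65/72 ≈ -0.90278)
(F + (0 + G)/(W - 14))² - 1*(-11880) = (-65/72 + (0 + 117)/(41 - 14))² - 1*(-11880) = (-65/72 + 117/27)² + 11880 = (-65/72 + 117*(1/27))² + 11880 = (-65/72 + 13/3)² + 11880 = (247/72)² + 11880 = 61009/5184 + 11880 = 61646929/5184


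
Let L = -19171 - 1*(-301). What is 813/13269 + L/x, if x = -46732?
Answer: 48063191/103347818 ≈ 0.46506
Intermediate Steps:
L = -18870 (L = -19171 + 301 = -18870)
813/13269 + L/x = 813/13269 - 18870/(-46732) = 813*(1/13269) - 18870*(-1/46732) = 271/4423 + 9435/23366 = 48063191/103347818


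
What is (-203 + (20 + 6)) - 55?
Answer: -232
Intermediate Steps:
(-203 + (20 + 6)) - 55 = (-203 + 26) - 55 = -177 - 55 = -232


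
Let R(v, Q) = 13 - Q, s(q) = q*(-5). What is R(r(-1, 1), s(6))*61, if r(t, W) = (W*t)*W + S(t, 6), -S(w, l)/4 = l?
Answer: 2623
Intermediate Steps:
S(w, l) = -4*l
s(q) = -5*q
r(t, W) = -24 + t*W**2 (r(t, W) = (W*t)*W - 4*6 = t*W**2 - 24 = -24 + t*W**2)
R(r(-1, 1), s(6))*61 = (13 - (-5)*6)*61 = (13 - 1*(-30))*61 = (13 + 30)*61 = 43*61 = 2623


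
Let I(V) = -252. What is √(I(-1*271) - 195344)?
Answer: 2*I*√48899 ≈ 442.26*I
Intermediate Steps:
√(I(-1*271) - 195344) = √(-252 - 195344) = √(-195596) = 2*I*√48899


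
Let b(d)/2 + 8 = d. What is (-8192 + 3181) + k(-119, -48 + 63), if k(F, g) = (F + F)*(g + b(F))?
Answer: 51871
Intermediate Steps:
b(d) = -16 + 2*d
k(F, g) = 2*F*(-16 + g + 2*F) (k(F, g) = (F + F)*(g + (-16 + 2*F)) = (2*F)*(-16 + g + 2*F) = 2*F*(-16 + g + 2*F))
(-8192 + 3181) + k(-119, -48 + 63) = (-8192 + 3181) + 2*(-119)*(-16 + (-48 + 63) + 2*(-119)) = -5011 + 2*(-119)*(-16 + 15 - 238) = -5011 + 2*(-119)*(-239) = -5011 + 56882 = 51871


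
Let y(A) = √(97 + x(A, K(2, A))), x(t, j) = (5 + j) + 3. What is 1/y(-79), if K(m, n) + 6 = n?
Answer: √5/10 ≈ 0.22361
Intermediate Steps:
K(m, n) = -6 + n
x(t, j) = 8 + j
y(A) = √(99 + A) (y(A) = √(97 + (8 + (-6 + A))) = √(97 + (2 + A)) = √(99 + A))
1/y(-79) = 1/(√(99 - 79)) = 1/(√20) = 1/(2*√5) = √5/10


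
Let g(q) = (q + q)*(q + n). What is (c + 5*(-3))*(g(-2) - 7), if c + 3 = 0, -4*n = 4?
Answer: -90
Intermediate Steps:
n = -1 (n = -1/4*4 = -1)
c = -3 (c = -3 + 0 = -3)
g(q) = 2*q*(-1 + q) (g(q) = (q + q)*(q - 1) = (2*q)*(-1 + q) = 2*q*(-1 + q))
(c + 5*(-3))*(g(-2) - 7) = (-3 + 5*(-3))*(2*(-2)*(-1 - 2) - 7) = (-3 - 15)*(2*(-2)*(-3) - 7) = -18*(12 - 7) = -18*5 = -90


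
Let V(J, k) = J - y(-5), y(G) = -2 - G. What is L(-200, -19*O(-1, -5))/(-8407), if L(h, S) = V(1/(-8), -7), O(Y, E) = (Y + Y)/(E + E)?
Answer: 25/67256 ≈ 0.00037171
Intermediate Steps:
O(Y, E) = Y/E (O(Y, E) = (2*Y)/((2*E)) = (2*Y)*(1/(2*E)) = Y/E)
V(J, k) = -3 + J (V(J, k) = J - (-2 - 1*(-5)) = J - (-2 + 5) = J - 1*3 = J - 3 = -3 + J)
L(h, S) = -25/8 (L(h, S) = -3 + 1/(-8) = -3 - 1/8 = -25/8)
L(-200, -19*O(-1, -5))/(-8407) = -25/8/(-8407) = -25/8*(-1/8407) = 25/67256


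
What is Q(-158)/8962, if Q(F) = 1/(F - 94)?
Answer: -1/2258424 ≈ -4.4279e-7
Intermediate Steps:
Q(F) = 1/(-94 + F)
Q(-158)/8962 = 1/(-94 - 158*8962) = (1/8962)/(-252) = -1/252*1/8962 = -1/2258424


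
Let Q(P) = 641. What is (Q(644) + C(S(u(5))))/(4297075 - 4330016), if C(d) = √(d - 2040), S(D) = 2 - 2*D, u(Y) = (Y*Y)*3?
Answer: -641/32941 - 2*I*√547/32941 ≈ -0.019459 - 0.00142*I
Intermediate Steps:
u(Y) = 3*Y² (u(Y) = Y²*3 = 3*Y²)
C(d) = √(-2040 + d)
(Q(644) + C(S(u(5))))/(4297075 - 4330016) = (641 + √(-2040 + (2 - 6*5²)))/(4297075 - 4330016) = (641 + √(-2040 + (2 - 6*25)))/(-32941) = (641 + √(-2040 + (2 - 2*75)))*(-1/32941) = (641 + √(-2040 + (2 - 150)))*(-1/32941) = (641 + √(-2040 - 148))*(-1/32941) = (641 + √(-2188))*(-1/32941) = (641 + 2*I*√547)*(-1/32941) = -641/32941 - 2*I*√547/32941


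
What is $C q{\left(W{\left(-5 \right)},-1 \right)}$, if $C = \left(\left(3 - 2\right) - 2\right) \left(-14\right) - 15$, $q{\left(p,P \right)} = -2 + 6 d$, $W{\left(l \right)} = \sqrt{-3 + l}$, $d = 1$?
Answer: $-4$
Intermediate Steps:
$q{\left(p,P \right)} = 4$ ($q{\left(p,P \right)} = -2 + 6 \cdot 1 = -2 + 6 = 4$)
$C = -1$ ($C = \left(1 - 2\right) \left(-14\right) - 15 = \left(-1\right) \left(-14\right) - 15 = 14 - 15 = -1$)
$C q{\left(W{\left(-5 \right)},-1 \right)} = \left(-1\right) 4 = -4$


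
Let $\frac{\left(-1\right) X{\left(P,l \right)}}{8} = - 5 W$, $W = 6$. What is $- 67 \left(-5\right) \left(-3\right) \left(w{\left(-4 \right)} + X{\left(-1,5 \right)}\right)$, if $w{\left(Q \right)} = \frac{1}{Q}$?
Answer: $- \frac{963795}{4} \approx -2.4095 \cdot 10^{5}$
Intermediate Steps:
$X{\left(P,l \right)} = 240$ ($X{\left(P,l \right)} = - 8 \left(\left(-5\right) 6\right) = \left(-8\right) \left(-30\right) = 240$)
$- 67 \left(-5\right) \left(-3\right) \left(w{\left(-4 \right)} + X{\left(-1,5 \right)}\right) = - 67 \left(-5\right) \left(-3\right) \left(\frac{1}{-4} + 240\right) = - 67 \cdot 15 \left(- \frac{1}{4} + 240\right) = - 67 \cdot 15 \cdot \frac{959}{4} = \left(-67\right) \frac{14385}{4} = - \frac{963795}{4}$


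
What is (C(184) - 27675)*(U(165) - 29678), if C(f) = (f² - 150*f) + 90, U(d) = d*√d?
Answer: 633002062 - 3519285*√165 ≈ 5.8780e+8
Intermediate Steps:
U(d) = d^(3/2)
C(f) = 90 + f² - 150*f
(C(184) - 27675)*(U(165) - 29678) = ((90 + 184² - 150*184) - 27675)*(165^(3/2) - 29678) = ((90 + 33856 - 27600) - 27675)*(165*√165 - 29678) = (6346 - 27675)*(-29678 + 165*√165) = -21329*(-29678 + 165*√165) = 633002062 - 3519285*√165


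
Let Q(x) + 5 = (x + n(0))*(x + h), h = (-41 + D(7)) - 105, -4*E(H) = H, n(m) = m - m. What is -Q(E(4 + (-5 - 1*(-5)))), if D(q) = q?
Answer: -135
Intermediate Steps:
n(m) = 0
E(H) = -H/4
h = -139 (h = (-41 + 7) - 105 = -34 - 105 = -139)
Q(x) = -5 + x*(-139 + x) (Q(x) = -5 + (x + 0)*(x - 139) = -5 + x*(-139 + x))
-Q(E(4 + (-5 - 1*(-5)))) = -(-5 + (-(4 + (-5 - 1*(-5)))/4)² - (-139)*(4 + (-5 - 1*(-5)))/4) = -(-5 + (-(4 + (-5 + 5))/4)² - (-139)*(4 + (-5 + 5))/4) = -(-5 + (-(4 + 0)/4)² - (-139)*(4 + 0)/4) = -(-5 + (-¼*4)² - (-139)*4/4) = -(-5 + (-1)² - 139*(-1)) = -(-5 + 1 + 139) = -1*135 = -135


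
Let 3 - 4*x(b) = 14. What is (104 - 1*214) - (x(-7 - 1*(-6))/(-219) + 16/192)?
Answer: -8037/73 ≈ -110.10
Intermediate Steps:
x(b) = -11/4 (x(b) = ¾ - ¼*14 = ¾ - 7/2 = -11/4)
(104 - 1*214) - (x(-7 - 1*(-6))/(-219) + 16/192) = (104 - 1*214) - (-11/4/(-219) + 16/192) = (104 - 214) - (-11/4*(-1/219) + 16*(1/192)) = -110 - (11/876 + 1/12) = -110 - 1*7/73 = -110 - 7/73 = -8037/73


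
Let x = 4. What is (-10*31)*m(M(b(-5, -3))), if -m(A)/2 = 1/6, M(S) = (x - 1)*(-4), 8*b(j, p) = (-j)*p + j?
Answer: 310/3 ≈ 103.33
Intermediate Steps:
b(j, p) = j/8 - j*p/8 (b(j, p) = ((-j)*p + j)/8 = (-j*p + j)/8 = (j - j*p)/8 = j/8 - j*p/8)
M(S) = -12 (M(S) = (4 - 1)*(-4) = 3*(-4) = -12)
m(A) = -⅓ (m(A) = -2/6 = -2*⅙ = -⅓)
(-10*31)*m(M(b(-5, -3))) = -10*31*(-⅓) = -310*(-⅓) = 310/3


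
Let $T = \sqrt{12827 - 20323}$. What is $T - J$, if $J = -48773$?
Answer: $48773 + 2 i \sqrt{1874} \approx 48773.0 + 86.579 i$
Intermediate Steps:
$T = 2 i \sqrt{1874}$ ($T = \sqrt{-7496} = 2 i \sqrt{1874} \approx 86.579 i$)
$T - J = 2 i \sqrt{1874} - -48773 = 2 i \sqrt{1874} + 48773 = 48773 + 2 i \sqrt{1874}$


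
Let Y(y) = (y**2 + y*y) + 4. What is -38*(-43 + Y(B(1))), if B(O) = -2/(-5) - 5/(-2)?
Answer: 21071/25 ≈ 842.84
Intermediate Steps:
B(O) = 29/10 (B(O) = -2*(-1/5) - 5*(-1/2) = 2/5 + 5/2 = 29/10)
Y(y) = 4 + 2*y**2 (Y(y) = (y**2 + y**2) + 4 = 2*y**2 + 4 = 4 + 2*y**2)
-38*(-43 + Y(B(1))) = -38*(-43 + (4 + 2*(29/10)**2)) = -38*(-43 + (4 + 2*(841/100))) = -38*(-43 + (4 + 841/50)) = -38*(-43 + 1041/50) = -38*(-1109/50) = 21071/25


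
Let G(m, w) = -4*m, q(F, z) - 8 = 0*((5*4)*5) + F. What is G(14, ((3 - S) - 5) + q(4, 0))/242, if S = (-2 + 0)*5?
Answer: -28/121 ≈ -0.23141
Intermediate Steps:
S = -10 (S = -2*5 = -10)
q(F, z) = 8 + F (q(F, z) = 8 + (0*((5*4)*5) + F) = 8 + (0*(20*5) + F) = 8 + (0*100 + F) = 8 + (0 + F) = 8 + F)
G(14, ((3 - S) - 5) + q(4, 0))/242 = -4*14/242 = -56*1/242 = -28/121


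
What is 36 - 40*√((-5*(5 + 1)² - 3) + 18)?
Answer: 36 - 40*I*√165 ≈ 36.0 - 513.81*I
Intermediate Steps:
36 - 40*√((-5*(5 + 1)² - 3) + 18) = 36 - 40*√((-5*6² - 3) + 18) = 36 - 40*√((-5*36 - 3) + 18) = 36 - 40*√((-180 - 3) + 18) = 36 - 40*√(-183 + 18) = 36 - 40*I*√165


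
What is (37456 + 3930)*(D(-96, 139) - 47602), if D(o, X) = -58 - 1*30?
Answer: -1973698340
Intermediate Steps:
D(o, X) = -88 (D(o, X) = -58 - 30 = -88)
(37456 + 3930)*(D(-96, 139) - 47602) = (37456 + 3930)*(-88 - 47602) = 41386*(-47690) = -1973698340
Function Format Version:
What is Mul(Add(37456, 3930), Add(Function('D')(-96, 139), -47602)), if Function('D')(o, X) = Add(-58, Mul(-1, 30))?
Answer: -1973698340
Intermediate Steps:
Function('D')(o, X) = -88 (Function('D')(o, X) = Add(-58, -30) = -88)
Mul(Add(37456, 3930), Add(Function('D')(-96, 139), -47602)) = Mul(Add(37456, 3930), Add(-88, -47602)) = Mul(41386, -47690) = -1973698340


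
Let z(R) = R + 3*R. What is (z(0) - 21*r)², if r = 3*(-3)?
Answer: 35721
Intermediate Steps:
r = -9
z(R) = 4*R
(z(0) - 21*r)² = (4*0 - 21*(-9))² = (0 - 7*(-27))² = (0 + 189)² = 189² = 35721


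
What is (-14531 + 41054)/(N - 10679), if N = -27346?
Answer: -2947/4225 ≈ -0.69751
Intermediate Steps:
(-14531 + 41054)/(N - 10679) = (-14531 + 41054)/(-27346 - 10679) = 26523/(-38025) = 26523*(-1/38025) = -2947/4225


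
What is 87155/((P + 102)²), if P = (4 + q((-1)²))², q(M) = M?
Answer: 87155/16129 ≈ 5.4036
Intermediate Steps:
P = 25 (P = (4 + (-1)²)² = (4 + 1)² = 5² = 25)
87155/((P + 102)²) = 87155/((25 + 102)²) = 87155/(127²) = 87155/16129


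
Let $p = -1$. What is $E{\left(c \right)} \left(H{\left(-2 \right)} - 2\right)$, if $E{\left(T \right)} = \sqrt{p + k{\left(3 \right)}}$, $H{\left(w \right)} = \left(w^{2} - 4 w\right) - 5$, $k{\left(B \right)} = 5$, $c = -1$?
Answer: $10$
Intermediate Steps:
$H{\left(w \right)} = -5 + w^{2} - 4 w$
$E{\left(T \right)} = 2$ ($E{\left(T \right)} = \sqrt{-1 + 5} = \sqrt{4} = 2$)
$E{\left(c \right)} \left(H{\left(-2 \right)} - 2\right) = 2 \left(\left(-5 + \left(-2\right)^{2} - -8\right) - 2\right) = 2 \left(\left(-5 + 4 + 8\right) - 2\right) = 2 \left(7 - 2\right) = 2 \cdot 5 = 10$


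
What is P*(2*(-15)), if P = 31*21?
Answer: -19530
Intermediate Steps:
P = 651
P*(2*(-15)) = 651*(2*(-15)) = 651*(-30) = -19530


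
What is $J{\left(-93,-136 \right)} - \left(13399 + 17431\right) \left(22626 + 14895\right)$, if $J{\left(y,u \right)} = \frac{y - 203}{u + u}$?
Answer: $- \frac{39330262583}{34} \approx -1.1568 \cdot 10^{9}$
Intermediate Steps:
$J{\left(y,u \right)} = \frac{-203 + y}{2 u}$
$J{\left(-93,-136 \right)} - \left(13399 + 17431\right) \left(22626 + 14895\right) = \frac{-203 - 93}{2 \left(-136\right)} - \left(13399 + 17431\right) \left(22626 + 14895\right) = \frac{1}{2} \left(- \frac{1}{136}\right) \left(-296\right) - 30830 \cdot 37521 = \frac{37}{34} - 1156772430 = - \frac{39330262583}{34}$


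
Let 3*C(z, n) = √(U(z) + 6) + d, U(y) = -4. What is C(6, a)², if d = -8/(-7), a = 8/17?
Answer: 18/49 + 16*√2/63 ≈ 0.72651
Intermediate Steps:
a = 8/17 (a = 8*(1/17) = 8/17 ≈ 0.47059)
d = 8/7 (d = -8*(-⅐) = 8/7 ≈ 1.1429)
C(z, n) = 8/21 + √2/3 (C(z, n) = (√(-4 + 6) + 8/7)/3 = (√2 + 8/7)/3 = (8/7 + √2)/3 = 8/21 + √2/3)
C(6, a)² = (8/21 + √2/3)²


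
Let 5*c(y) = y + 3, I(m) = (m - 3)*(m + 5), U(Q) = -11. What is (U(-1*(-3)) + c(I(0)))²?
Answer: 4489/25 ≈ 179.56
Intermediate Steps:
I(m) = (-3 + m)*(5 + m)
c(y) = ⅗ + y/5 (c(y) = (y + 3)/5 = (3 + y)/5 = ⅗ + y/5)
(U(-1*(-3)) + c(I(0)))² = (-11 + (⅗ + (-15 + 0² + 2*0)/5))² = (-11 + (⅗ + (-15 + 0 + 0)/5))² = (-11 + (⅗ + (⅕)*(-15)))² = (-11 + (⅗ - 3))² = (-11 - 12/5)² = (-67/5)² = 4489/25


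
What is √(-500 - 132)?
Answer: 2*I*√158 ≈ 25.14*I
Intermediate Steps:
√(-500 - 132) = √(-632) = 2*I*√158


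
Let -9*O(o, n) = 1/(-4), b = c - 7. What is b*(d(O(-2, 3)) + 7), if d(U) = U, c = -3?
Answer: -1265/18 ≈ -70.278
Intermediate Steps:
b = -10 (b = -3 - 7 = -10)
O(o, n) = 1/36 (O(o, n) = -⅑/(-4) = -⅑*(-¼) = 1/36)
b*(d(O(-2, 3)) + 7) = -10*(1/36 + 7) = -10*253/36 = -1265/18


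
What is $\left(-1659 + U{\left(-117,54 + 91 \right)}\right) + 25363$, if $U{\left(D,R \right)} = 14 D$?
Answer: $22066$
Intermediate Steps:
$\left(-1659 + U{\left(-117,54 + 91 \right)}\right) + 25363 = \left(-1659 + 14 \left(-117\right)\right) + 25363 = \left(-1659 - 1638\right) + 25363 = -3297 + 25363 = 22066$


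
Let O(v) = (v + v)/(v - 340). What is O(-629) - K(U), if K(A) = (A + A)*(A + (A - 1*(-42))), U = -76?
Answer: -952966/57 ≈ -16719.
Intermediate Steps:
K(A) = 2*A*(42 + 2*A) (K(A) = (2*A)*(A + (A + 42)) = (2*A)*(A + (42 + A)) = (2*A)*(42 + 2*A) = 2*A*(42 + 2*A))
O(v) = 2*v/(-340 + v) (O(v) = (2*v)/(-340 + v) = 2*v/(-340 + v))
O(-629) - K(U) = 2*(-629)/(-340 - 629) - 4*(-76)*(21 - 76) = 2*(-629)/(-969) - 4*(-76)*(-55) = 2*(-629)*(-1/969) - 1*16720 = 74/57 - 16720 = -952966/57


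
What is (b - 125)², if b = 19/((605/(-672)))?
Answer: 7813322449/366025 ≈ 21346.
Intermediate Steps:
b = -12768/605 (b = 19/((605*(-1/672))) = 19/(-605/672) = 19*(-672/605) = -12768/605 ≈ -21.104)
(b - 125)² = (-12768/605 - 125)² = (-88393/605)² = 7813322449/366025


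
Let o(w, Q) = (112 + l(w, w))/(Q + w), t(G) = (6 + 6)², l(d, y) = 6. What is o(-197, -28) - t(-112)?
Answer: -32518/225 ≈ -144.52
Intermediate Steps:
t(G) = 144 (t(G) = 12² = 144)
o(w, Q) = 118/(Q + w) (o(w, Q) = (112 + 6)/(Q + w) = 118/(Q + w))
o(-197, -28) - t(-112) = 118/(-28 - 197) - 1*144 = 118/(-225) - 144 = 118*(-1/225) - 144 = -118/225 - 144 = -32518/225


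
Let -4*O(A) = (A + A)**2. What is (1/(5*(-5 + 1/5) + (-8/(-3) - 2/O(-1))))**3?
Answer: -27/195112 ≈ -0.00013838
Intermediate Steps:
O(A) = -A**2 (O(A) = -(A + A)**2/4 = -4*A**2/4 = -A**2)
(1/(5*(-5 + 1/5) + (-8/(-3) - 2/O(-1))))**3 = (1/(5*(-5 + 1/5) + (-8/(-3) - 2/((-1*(-1)**2)))))**3 = (1/(5*(-5 + 1/5) + (-8*(-1/3) - 2/((-1*1)))))**3 = (1/(5*(-24/5) + (8/3 - 2/(-1))))**3 = (1/(-24 + (8/3 - 2*(-1))))**3 = (1/(-24 + (8/3 + 2)))**3 = (1/(-24 + 14/3))**3 = (1/(-58/3))**3 = (-3/58)**3 = -27/195112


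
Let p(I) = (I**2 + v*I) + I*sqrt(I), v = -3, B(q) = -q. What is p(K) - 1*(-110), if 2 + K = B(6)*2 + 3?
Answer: 264 - 11*I*sqrt(11) ≈ 264.0 - 36.483*I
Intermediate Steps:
K = -11 (K = -2 + (-1*6*2 + 3) = -2 + (-6*2 + 3) = -2 + (-12 + 3) = -2 - 9 = -11)
p(I) = I**2 + I**(3/2) - 3*I (p(I) = (I**2 - 3*I) + I*sqrt(I) = (I**2 - 3*I) + I**(3/2) = I**2 + I**(3/2) - 3*I)
p(K) - 1*(-110) = ((-11)**2 + (-11)**(3/2) - 3*(-11)) - 1*(-110) = (121 - 11*I*sqrt(11) + 33) + 110 = (154 - 11*I*sqrt(11)) + 110 = 264 - 11*I*sqrt(11)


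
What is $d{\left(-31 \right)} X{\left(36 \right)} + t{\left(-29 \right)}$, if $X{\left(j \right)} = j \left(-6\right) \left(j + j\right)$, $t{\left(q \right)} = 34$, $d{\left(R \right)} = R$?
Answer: $482146$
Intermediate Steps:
$X{\left(j \right)} = - 12 j^{2}$ ($X{\left(j \right)} = - 6 j 2 j = - 12 j^{2}$)
$d{\left(-31 \right)} X{\left(36 \right)} + t{\left(-29 \right)} = - 31 \left(- 12 \cdot 36^{2}\right) + 34 = - 31 \left(\left(-12\right) 1296\right) + 34 = \left(-31\right) \left(-15552\right) + 34 = 482112 + 34 = 482146$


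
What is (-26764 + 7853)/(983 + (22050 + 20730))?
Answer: -18911/43763 ≈ -0.43212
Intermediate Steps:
(-26764 + 7853)/(983 + (22050 + 20730)) = -18911/(983 + 42780) = -18911/43763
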